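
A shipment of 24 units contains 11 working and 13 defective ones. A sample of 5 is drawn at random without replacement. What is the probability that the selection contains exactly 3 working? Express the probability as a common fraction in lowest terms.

195/644

The sample space is all 5-subsets of the 24: C(24,5) = 42504.
Selections with exactly 3 working: choose 3 of the 11 working and 2 of the 13 defective, C(11,3)·C(13,2) = 165·78 = 12870.
Probability = 12870/42504 = 195/644.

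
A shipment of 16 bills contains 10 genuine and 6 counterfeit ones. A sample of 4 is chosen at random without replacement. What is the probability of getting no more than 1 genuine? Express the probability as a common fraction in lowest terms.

Total selections: C(16,4) = 1820.
Favorable selections (no more than 1 genuine): C(10,0)·C(6,4) + C(10,1)·C(6,3) = 15 + 200 = 215.
Probability = 215/1820 = 43/364.

43/364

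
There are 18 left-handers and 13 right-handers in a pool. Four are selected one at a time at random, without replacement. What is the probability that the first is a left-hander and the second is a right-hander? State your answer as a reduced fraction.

39/155

Multiply the conditional probabilities at each draw: 18/31 · 13/30 = 234/930 = 39/155.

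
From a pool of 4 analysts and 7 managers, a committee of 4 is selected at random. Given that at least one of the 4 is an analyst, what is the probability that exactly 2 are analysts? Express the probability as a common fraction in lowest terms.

126/295

Work in counts. Selections with at least one analyst: C(11,4) − C(7,4) = 330 − 35 = 295.
Of those, selections where exactly 2 are analysts: C(4,2)·C(7,2) = 6·21 = 126.
Conditional probability = 126/295.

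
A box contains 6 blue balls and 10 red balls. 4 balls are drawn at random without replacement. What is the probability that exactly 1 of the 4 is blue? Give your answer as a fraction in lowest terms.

36/91

The sample space is all 4-subsets of the 16: C(16,4) = 1820.
Selections with exactly 1 blue: choose 1 of the 6 blue and 3 of the 10 red, C(6,1)·C(10,3) = 6·120 = 720.
Probability = 720/1820 = 36/91.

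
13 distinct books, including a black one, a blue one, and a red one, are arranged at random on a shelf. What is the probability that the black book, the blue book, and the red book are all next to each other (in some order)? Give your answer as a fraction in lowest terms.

There are 13! = 6227020800 arrangements.
Treat the three as one block: 11! placements × 3! orders within the block = 39916800·6 = 239500800.
Probability = 239500800/6227020800 = 1/26.

1/26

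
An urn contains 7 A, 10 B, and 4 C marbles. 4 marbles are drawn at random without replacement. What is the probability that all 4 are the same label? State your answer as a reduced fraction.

There are C(21,4) = 5985 ways to draw 4 marbles.
All same label: C(7,4) + C(10,4) + C(4,4) = 35 + 210 + 1 = 246.
Probability = 246/5985 = 82/1995.

82/1995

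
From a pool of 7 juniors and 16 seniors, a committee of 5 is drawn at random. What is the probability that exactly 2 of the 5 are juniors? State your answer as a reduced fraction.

There are C(23,5) = 33649 ways to choose 5 from 23.
Selections with exactly 2 juniors: choose 2 of the 7 juniors and 3 of the 16 seniors, C(7,2)·C(16,3) = 21·560 = 11760.
Probability = 11760/33649 = 1680/4807.

1680/4807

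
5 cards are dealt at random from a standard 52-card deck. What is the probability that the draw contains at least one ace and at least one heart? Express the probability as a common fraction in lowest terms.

There are C(52,5) = 2598960 possible draws.
By inclusion-exclusion on the complements, draws missing all aces or all hearts: C(48,5) + C(39,5) − C(36,5) = 1712304 + 575757 − 376992 = 1911069.
So draws with at least one of each: 2598960 − 1911069 = 687891, probability 687891/2598960 = 229297/866320.

229297/866320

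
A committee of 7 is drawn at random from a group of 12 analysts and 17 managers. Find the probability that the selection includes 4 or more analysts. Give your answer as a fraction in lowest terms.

There are C(29,7) = 1560780 ways to choose the 7.
Favorable selections (4 or more analysts): C(12,4)·C(17,3) + C(12,5)·C(17,2) + C(12,6)·C(17,1) + C(12,7)·C(17,0) = 336600 + 107712 + 15708 + 792 = 460812.
Probability = 460812/1560780 = 38401/130065.

38401/130065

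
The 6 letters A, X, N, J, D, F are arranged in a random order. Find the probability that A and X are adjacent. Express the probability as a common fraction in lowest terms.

1/3

There are 6! = 720 arrangements.
Treat A and X as a block: 5! arrangements of the blocks × 2 orders within the block = 2·120 = 240.
Probability = 240/720 = 1/3.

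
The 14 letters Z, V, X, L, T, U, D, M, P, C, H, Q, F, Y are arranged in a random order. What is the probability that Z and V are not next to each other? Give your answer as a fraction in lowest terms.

There are 14! = 87178291200 arrangements.
Arrangements with Z and V adjacent: 2·13! = 12454041600.
So not adjacent: 87178291200 − 12454041600 = 74724249600, probability 74724249600/87178291200 = 6/7.

6/7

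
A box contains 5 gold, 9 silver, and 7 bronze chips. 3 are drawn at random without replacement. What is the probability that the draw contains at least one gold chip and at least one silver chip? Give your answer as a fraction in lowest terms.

117/266

There are C(21,3) = 1330 possible draws.
By inclusion-exclusion on the complements, draws missing all gold or all silver: C(16,3) + C(12,3) − C(7,3) = 560 + 220 − 35 = 745.
So draws with at least one of each: 1330 − 745 = 585, probability 585/1330 = 117/266.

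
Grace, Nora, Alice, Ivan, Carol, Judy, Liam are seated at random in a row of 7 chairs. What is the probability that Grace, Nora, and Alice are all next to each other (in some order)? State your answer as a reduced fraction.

1/7

There are 7! = 5040 arrangements.
Treat the three as one block: 5! placements × 3! orders within the block = 120·6 = 720.
Probability = 720/5040 = 1/7.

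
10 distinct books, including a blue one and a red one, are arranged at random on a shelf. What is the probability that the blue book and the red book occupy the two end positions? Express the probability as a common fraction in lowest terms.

There are 10! = 3628800 arrangements.
Place the blue book and the red book at the ends in 2 ways, arrange the remaining 8 in 8! = 40320 ways: 2·40320 = 80640.
Probability = 80640/3628800 = 1/45.

1/45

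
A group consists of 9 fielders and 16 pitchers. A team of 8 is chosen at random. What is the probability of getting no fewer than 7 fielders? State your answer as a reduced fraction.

There are C(25,8) = 1081575 ways to choose the 8.
Favorable selections (no fewer than 7 fielders): C(9,7)·C(16,1) + C(9,8)·C(16,0) = 576 + 9 = 585.
Probability = 585/1081575 = 13/24035.

13/24035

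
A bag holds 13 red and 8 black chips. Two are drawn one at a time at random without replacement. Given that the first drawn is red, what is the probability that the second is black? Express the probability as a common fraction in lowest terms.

2/5

After removing one red, 20 remain: 12 red and 8 black.
So the probability the next is black is 8/20 = 2/5.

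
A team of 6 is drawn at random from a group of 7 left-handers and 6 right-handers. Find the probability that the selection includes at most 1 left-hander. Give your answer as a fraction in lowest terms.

Total selections: C(13,6) = 1716.
Favorable selections (at most 1 left-hander): C(7,0)·C(6,6) + C(7,1)·C(6,5) = 1 + 42 = 43.
Probability = 43/1716.

43/1716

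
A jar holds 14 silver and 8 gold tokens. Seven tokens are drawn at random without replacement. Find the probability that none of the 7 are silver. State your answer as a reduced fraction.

1/21318

There are C(22,7) = 170544 possible selections.
Selections with no silver (all gold): C(8,7) = 8.
Probability = 8/170544 = 1/21318.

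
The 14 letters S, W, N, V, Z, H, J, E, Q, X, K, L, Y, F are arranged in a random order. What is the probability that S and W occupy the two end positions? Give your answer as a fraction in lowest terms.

There are 14! = 87178291200 arrangements.
Place S and W at the ends in 2 ways, arrange the remaining 12 in 12! = 479001600 ways: 2·479001600 = 958003200.
Probability = 958003200/87178291200 = 1/91.

1/91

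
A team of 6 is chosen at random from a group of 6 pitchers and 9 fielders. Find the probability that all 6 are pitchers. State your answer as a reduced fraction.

1/5005

There are C(15,6) = 5005 possible selections.
Selections with all pitchers: C(6,6) = 1.
Probability = 1/5005.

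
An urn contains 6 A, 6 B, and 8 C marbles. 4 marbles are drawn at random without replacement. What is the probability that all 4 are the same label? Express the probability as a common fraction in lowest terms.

20/969

There are C(20,4) = 4845 ways to draw 4 marbles.
All same label: C(6,4) + C(6,4) + C(8,4) = 15 + 15 + 70 = 100.
Probability = 100/4845 = 20/969.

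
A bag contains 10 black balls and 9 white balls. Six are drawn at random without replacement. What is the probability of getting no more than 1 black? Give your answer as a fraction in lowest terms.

Total selections: C(19,6) = 27132.
Favorable selections (no more than 1 black): C(10,0)·C(9,6) + C(10,1)·C(9,5) = 84 + 1260 = 1344.
Probability = 1344/27132 = 16/323.

16/323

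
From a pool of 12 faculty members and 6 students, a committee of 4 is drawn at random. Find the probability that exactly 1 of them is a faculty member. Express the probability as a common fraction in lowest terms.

4/51

The sample space is all 4-subsets of the 18: C(18,4) = 3060.
Selections with exactly 1 faculty member: choose 1 of the 12 faculty members and 3 of the 6 students, C(12,1)·C(6,3) = 12·20 = 240.
Probability = 240/3060 = 4/51.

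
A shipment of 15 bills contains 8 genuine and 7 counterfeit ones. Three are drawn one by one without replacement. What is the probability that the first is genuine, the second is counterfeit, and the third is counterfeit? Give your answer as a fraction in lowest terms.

8/65

Multiply the conditional probabilities at each draw: 8/15 · 7/14 · 6/13 = 336/2730 = 8/65.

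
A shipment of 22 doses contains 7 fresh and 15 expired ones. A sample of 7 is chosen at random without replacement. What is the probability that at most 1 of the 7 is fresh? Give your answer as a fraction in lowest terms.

1885/7752

Total selections: C(22,7) = 170544.
Favorable selections (at most 1 fresh): C(7,0)·C(15,7) + C(7,1)·C(15,6) = 6435 + 35035 = 41470.
Probability = 41470/170544 = 1885/7752.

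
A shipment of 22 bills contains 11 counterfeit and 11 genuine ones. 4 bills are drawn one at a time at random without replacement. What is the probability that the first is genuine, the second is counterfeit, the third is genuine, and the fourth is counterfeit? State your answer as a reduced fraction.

55/798

Multiply the conditional probabilities at each draw: 11/22 · 11/21 · 10/20 · 10/19 = 12100/175560 = 55/798.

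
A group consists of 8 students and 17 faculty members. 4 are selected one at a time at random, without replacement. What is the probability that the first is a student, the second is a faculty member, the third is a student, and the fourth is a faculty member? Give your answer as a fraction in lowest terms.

Multiply the conditional probabilities at each draw: 8/25 · 17/24 · 7/23 · 16/22 = 15232/303600 = 952/18975.

952/18975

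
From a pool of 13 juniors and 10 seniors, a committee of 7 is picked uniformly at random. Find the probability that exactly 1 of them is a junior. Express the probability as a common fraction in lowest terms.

The sample space is all 7-subsets of the 23: C(23,7) = 245157.
Selections with exactly 1 junior: choose 1 of the 13 juniors and 6 of the 10 seniors, C(13,1)·C(10,6) = 13·210 = 2730.
Probability = 2730/245157 = 910/81719.

910/81719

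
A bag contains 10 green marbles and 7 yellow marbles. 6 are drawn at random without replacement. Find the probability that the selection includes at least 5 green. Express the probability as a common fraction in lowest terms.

There are C(17,6) = 12376 ways to choose the 6.
Favorable selections (at least 5 green): C(10,5)·C(7,1) + C(10,6)·C(7,0) = 1764 + 210 = 1974.
Probability = 1974/12376 = 141/884.

141/884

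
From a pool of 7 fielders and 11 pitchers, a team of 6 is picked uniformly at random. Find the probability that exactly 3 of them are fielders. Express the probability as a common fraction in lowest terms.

275/884

The sample space is all 6-subsets of the 18: C(18,6) = 18564.
Selections with exactly 3 fielders: choose 3 of the 7 fielders and 3 of the 11 pitchers, C(7,3)·C(11,3) = 35·165 = 5775.
Probability = 5775/18564 = 275/884.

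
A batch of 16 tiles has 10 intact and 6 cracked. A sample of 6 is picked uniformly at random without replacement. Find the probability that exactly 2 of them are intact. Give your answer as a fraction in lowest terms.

There are C(16,6) = 8008 ways to choose 6 from 16.
Selections with exactly 2 intact: choose 2 of the 10 intact and 4 of the 6 cracked, C(10,2)·C(6,4) = 45·15 = 675.
Probability = 675/8008.

675/8008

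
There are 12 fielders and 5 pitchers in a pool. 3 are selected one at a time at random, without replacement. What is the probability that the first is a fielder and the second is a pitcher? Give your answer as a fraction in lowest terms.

15/68

Multiply the conditional probabilities at each draw: 12/17 · 5/16 = 60/272 = 15/68.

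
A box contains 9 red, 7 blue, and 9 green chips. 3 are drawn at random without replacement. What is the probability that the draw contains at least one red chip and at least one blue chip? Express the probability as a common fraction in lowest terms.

252/575

There are C(25,3) = 2300 possible draws.
By inclusion-exclusion on the complements, draws missing all red or all blue: C(16,3) + C(18,3) − C(9,3) = 560 + 816 − 84 = 1292.
So draws with at least one of each: 2300 − 1292 = 1008, probability 1008/2300 = 252/575.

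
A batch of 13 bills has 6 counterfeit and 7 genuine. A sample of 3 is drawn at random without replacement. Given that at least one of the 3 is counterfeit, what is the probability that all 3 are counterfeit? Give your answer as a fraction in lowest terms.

20/251

Work in counts. Selections with at least one counterfeit: C(13,3) − C(7,3) = 286 − 35 = 251.
Of those, selections where all 3 are counterfeit: C(6,3) = 20.
Conditional probability = 20/251.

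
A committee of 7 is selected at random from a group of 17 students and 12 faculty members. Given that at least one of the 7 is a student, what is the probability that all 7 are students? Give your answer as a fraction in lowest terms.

286/22941

Work in counts. Selections with at least one student: C(29,7) − C(12,7) = 1560780 − 792 = 1559988.
Of those, selections where all 7 are students: C(17,7) = 19448.
Conditional probability = 19448/1559988 = 286/22941.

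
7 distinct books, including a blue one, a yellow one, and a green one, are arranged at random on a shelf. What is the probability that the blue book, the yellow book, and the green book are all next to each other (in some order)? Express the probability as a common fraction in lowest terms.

1/7

There are 7! = 5040 arrangements.
Treat the three as one block: 5! placements × 3! orders within the block = 120·6 = 720.
Probability = 720/5040 = 1/7.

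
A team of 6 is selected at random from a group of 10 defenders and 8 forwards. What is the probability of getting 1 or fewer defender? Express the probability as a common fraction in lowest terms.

There are C(18,6) = 18564 ways to choose the 6.
Favorable selections (1 or fewer defender): C(10,0)·C(8,6) + C(10,1)·C(8,5) = 28 + 560 = 588.
Probability = 588/18564 = 7/221.

7/221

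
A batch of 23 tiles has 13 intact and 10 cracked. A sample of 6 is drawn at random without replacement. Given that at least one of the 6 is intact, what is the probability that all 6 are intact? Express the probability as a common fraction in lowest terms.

44/2583

Work in counts. Selections with at least one intact: C(23,6) − C(10,6) = 100947 − 210 = 100737.
Of those, selections where all 6 are intact: C(13,6) = 1716.
Conditional probability = 1716/100737 = 44/2583.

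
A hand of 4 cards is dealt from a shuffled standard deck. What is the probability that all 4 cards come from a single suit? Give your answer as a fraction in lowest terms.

There are C(52,4) = 270725 possible 4-card hands.
Hands of one suit: 4 suits × C(13,4) = 4·715 = 2860.
Probability = 2860/270725 = 44/4165.

44/4165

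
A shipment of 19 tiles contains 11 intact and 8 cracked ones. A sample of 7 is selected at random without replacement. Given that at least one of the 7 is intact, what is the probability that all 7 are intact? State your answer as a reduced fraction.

3/458

Work in counts. Selections with at least one intact: C(19,7) − C(8,7) = 50388 − 8 = 50380.
Of those, selections where all 7 are intact: C(11,7) = 330.
Conditional probability = 330/50380 = 3/458.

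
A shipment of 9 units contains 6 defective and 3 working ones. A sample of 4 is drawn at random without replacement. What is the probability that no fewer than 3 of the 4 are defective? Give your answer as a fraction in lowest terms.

25/42

There are C(9,4) = 126 ways to choose the 4.
Favorable selections (no fewer than 3 defective): C(6,3)·C(3,1) + C(6,4)·C(3,0) = 60 + 15 = 75.
Probability = 75/126 = 25/42.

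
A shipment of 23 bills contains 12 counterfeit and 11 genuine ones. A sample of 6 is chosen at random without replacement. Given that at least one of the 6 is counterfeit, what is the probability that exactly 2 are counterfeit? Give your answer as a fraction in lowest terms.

44/203

Work in counts. Selections with at least one counterfeit: C(23,6) − C(11,6) = 100947 − 462 = 100485.
Of those, selections where exactly 2 are counterfeit: C(12,2)·C(11,4) = 66·330 = 21780.
Conditional probability = 21780/100485 = 44/203.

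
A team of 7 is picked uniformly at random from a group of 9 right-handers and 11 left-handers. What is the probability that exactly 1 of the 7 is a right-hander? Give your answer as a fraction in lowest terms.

693/12920

Total number of selections: C(20,7) = 77520.
Selections with exactly 1 right-hander: choose 1 of the 9 right-handers and 6 of the 11 left-handers, C(9,1)·C(11,6) = 9·462 = 4158.
Probability = 4158/77520 = 693/12920.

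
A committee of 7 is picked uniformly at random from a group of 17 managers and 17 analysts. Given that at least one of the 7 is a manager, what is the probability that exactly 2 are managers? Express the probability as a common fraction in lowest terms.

6188/39413

Work in counts. Selections with at least one manager: C(34,7) − C(17,7) = 5379616 − 19448 = 5360168.
Of those, selections where exactly 2 are managers: C(17,2)·C(17,5) = 136·6188 = 841568.
Conditional probability = 841568/5360168 = 6188/39413.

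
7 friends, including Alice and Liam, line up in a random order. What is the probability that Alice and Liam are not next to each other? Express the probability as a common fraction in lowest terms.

There are 7! = 5040 arrangements.
Arrangements with Alice and Liam adjacent: 2·6! = 1440.
So not adjacent: 5040 − 1440 = 3600, probability 3600/5040 = 5/7.

5/7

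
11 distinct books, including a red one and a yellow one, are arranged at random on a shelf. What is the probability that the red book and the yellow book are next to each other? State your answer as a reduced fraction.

There are 11! = 39916800 arrangements.
Treat the red book and the yellow book as a block: 10! arrangements of the blocks × 2 orders within the block = 2·3628800 = 7257600.
Probability = 7257600/39916800 = 2/11.

2/11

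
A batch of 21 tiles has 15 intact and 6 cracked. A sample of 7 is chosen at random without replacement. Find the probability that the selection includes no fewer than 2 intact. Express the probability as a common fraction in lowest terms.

7751/7752

There are C(21,7) = 116280 ways to choose the 7.
The complement is exactly 1 intact: C(15,1)·C(6,6) = 15.
Probability = 1 − 15/116280 = 116265/116280 = 7751/7752.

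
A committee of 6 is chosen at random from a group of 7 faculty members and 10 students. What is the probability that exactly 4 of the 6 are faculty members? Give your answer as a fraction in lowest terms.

225/1768

Total number of selections: C(17,6) = 12376.
Selections with exactly 4 faculty members: choose 4 of the 7 faculty members and 2 of the 10 students, C(7,4)·C(10,2) = 35·45 = 1575.
Probability = 1575/12376 = 225/1768.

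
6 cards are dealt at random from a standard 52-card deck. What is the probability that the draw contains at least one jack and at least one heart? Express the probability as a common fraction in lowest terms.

There are C(52,6) = 20358520 possible draws.
By inclusion-exclusion on the complements, draws missing all jacks or all hearts: C(48,6) + C(39,6) − C(36,6) = 12271512 + 3262623 − 1947792 = 13586343.
So draws with at least one of each: 20358520 − 13586343 = 6772177, probability 6772177/20358520.

6772177/20358520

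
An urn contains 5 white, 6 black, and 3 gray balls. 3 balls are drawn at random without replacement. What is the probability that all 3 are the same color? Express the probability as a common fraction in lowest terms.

31/364

There are C(14,3) = 364 ways to draw 3 balls.
All same color: C(5,3) + C(6,3) + C(3,3) = 10 + 20 + 1 = 31.
Probability = 31/364.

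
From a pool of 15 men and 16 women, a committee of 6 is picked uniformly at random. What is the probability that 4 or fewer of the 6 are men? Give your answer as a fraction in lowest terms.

7508/8091

Total selections: C(31,6) = 736281.
Count the complement (more than 4 men): C(15,5)·C(16,1) + C(15,6)·C(16,0) = 48048 + 5005 = 53053.
Probability = 1 − 53053/736281 = 683228/736281 = 7508/8091.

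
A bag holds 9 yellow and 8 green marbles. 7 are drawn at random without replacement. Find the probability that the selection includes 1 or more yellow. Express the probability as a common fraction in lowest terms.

Total selections: C(17,7) = 19448.
The complement is all 7 are green: C(8,7) = 8.
Probability = 1 − 8/19448 = 19440/19448 = 2430/2431.

2430/2431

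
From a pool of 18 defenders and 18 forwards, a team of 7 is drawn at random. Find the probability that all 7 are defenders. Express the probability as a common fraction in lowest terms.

13/3410

There are C(36,7) = 8347680 possible selections.
Selections with all defenders: C(18,7) = 31824.
Probability = 31824/8347680 = 13/3410.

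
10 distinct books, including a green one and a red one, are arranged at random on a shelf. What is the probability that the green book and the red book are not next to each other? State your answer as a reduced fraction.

4/5

There are 10! = 3628800 arrangements.
Arrangements with the green book and the red book adjacent: 2·9! = 725760.
So not adjacent: 3628800 − 725760 = 2903040, probability 2903040/3628800 = 4/5.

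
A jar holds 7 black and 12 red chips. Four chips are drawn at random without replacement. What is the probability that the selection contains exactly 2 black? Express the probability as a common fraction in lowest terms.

Total number of selections: C(19,4) = 3876.
Selections with exactly 2 black: choose 2 of the 7 black and 2 of the 12 red, C(7,2)·C(12,2) = 21·66 = 1386.
Probability = 1386/3876 = 231/646.

231/646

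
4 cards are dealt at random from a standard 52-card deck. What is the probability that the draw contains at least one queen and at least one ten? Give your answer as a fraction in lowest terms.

There are C(52,4) = 270725 possible draws.
By inclusion-exclusion on the complements, draws missing all queens or all tens: C(48,4) + C(48,4) − C(44,4) = 194580 + 194580 − 135751 = 253409.
So draws with at least one of each: 270725 − 253409 = 17316, probability 17316/270725 = 1332/20825.

1332/20825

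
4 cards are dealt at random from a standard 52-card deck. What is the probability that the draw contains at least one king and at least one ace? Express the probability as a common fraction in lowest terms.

1332/20825

There are C(52,4) = 270725 possible draws.
By inclusion-exclusion on the complements, draws missing all kings or all aces: C(48,4) + C(48,4) − C(44,4) = 194580 + 194580 − 135751 = 253409.
So draws with at least one of each: 270725 − 253409 = 17316, probability 17316/270725 = 1332/20825.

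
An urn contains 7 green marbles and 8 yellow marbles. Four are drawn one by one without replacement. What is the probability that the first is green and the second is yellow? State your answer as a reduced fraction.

Multiply the conditional probabilities at each draw: 7/15 · 8/14 = 56/210 = 4/15.

4/15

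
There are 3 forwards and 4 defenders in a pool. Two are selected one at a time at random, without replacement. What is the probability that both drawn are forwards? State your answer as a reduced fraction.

Multiply the conditional probabilities at each draw: 3/7 · 2/6 = 6/42 = 1/7.

1/7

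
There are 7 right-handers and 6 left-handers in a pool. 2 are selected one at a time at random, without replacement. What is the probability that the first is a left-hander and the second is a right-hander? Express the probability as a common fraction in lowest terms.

Multiply the conditional probabilities at each draw: 6/13 · 7/12 = 42/156 = 7/26.

7/26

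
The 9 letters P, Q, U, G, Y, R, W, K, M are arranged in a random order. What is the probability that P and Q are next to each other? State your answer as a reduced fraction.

There are 9! = 362880 arrangements.
Treat P and Q as a block: 8! arrangements of the blocks × 2 orders within the block = 2·40320 = 80640.
Probability = 80640/362880 = 2/9.

2/9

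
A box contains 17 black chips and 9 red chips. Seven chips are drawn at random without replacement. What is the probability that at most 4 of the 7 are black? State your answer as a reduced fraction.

There are C(26,7) = 657800 ways to choose the 7.
Count the complement (more than 4 black): C(17,5)·C(9,2) + C(17,6)·C(9,1) + C(17,7)·C(9,0) = 222768 + 111384 + 19448 = 353600.
Probability = 1 − 353600/657800 = 304200/657800 = 117/253.

117/253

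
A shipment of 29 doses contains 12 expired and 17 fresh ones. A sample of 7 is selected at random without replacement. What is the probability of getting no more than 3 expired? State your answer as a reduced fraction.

Total selections: C(29,7) = 1560780.
Favorable selections (no more than 3 expired): C(12,0)·C(17,7) + C(12,1)·C(17,6) + C(12,2)·C(17,5) + C(12,3)·C(17,4) = 19448 + 148512 + 408408 + 523600 = 1099968.
Probability = 1099968/1560780 = 91664/130065.

91664/130065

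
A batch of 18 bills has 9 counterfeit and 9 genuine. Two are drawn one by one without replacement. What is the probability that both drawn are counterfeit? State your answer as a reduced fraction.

Multiply the conditional probabilities at each draw: 9/18 · 8/17 = 72/306 = 4/17.

4/17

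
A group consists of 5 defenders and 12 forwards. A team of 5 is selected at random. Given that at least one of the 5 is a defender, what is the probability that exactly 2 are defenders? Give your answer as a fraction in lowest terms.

Work in counts. Selections with at least one defender: C(17,5) − C(12,5) = 6188 − 792 = 5396.
Of those, selections where exactly 2 are defenders: C(5,2)·C(12,3) = 10·220 = 2200.
Conditional probability = 2200/5396 = 550/1349.

550/1349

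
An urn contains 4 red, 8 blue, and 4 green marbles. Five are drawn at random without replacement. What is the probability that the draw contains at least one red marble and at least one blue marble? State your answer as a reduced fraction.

220/273

There are C(16,5) = 4368 possible draws.
By inclusion-exclusion on the complements, draws missing all red or all blue: C(12,5) + C(8,5) − C(4,5) = 792 + 56 − 0 = 848.
So draws with at least one of each: 4368 − 848 = 3520, probability 3520/4368 = 220/273.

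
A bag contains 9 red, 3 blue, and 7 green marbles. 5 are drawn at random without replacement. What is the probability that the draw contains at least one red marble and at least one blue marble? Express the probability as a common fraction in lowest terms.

781/1292

There are C(19,5) = 11628 possible draws.
By inclusion-exclusion on the complements, draws missing all red or all blue: C(10,5) + C(16,5) − C(7,5) = 252 + 4368 − 21 = 4599.
So draws with at least one of each: 11628 − 4599 = 7029, probability 7029/11628 = 781/1292.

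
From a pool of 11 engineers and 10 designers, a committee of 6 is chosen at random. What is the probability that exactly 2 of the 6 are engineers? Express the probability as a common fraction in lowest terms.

275/1292

There are C(21,6) = 54264 ways to choose 6 from 21.
Selections with exactly 2 engineers: choose 2 of the 11 engineers and 4 of the 10 designers, C(11,2)·C(10,4) = 55·210 = 11550.
Probability = 11550/54264 = 275/1292.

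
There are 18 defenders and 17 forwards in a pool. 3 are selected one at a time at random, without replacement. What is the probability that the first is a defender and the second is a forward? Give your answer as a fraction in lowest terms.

Multiply the conditional probabilities at each draw: 18/35 · 17/34 = 306/1190 = 9/35.

9/35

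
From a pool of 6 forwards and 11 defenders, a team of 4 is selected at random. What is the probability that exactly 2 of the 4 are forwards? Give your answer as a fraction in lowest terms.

165/476

Total number of selections: C(17,4) = 2380.
Selections with exactly 2 forwards: choose 2 of the 6 forwards and 2 of the 11 defenders, C(6,2)·C(11,2) = 15·55 = 825.
Probability = 825/2380 = 165/476.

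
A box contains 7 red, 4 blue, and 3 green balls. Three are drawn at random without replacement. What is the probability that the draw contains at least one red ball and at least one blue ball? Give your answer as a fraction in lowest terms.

15/26

There are C(14,3) = 364 possible draws.
By inclusion-exclusion on the complements, draws missing all red or all blue: C(7,3) + C(10,3) − C(3,3) = 35 + 120 − 1 = 154.
So draws with at least one of each: 364 − 154 = 210, probability 210/364 = 15/26.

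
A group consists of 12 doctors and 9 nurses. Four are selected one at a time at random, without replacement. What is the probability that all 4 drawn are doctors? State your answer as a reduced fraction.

11/133

Multiply the conditional probabilities at each draw: 12/21 · 11/20 · 10/19 · 9/18 = 11880/143640 = 11/133.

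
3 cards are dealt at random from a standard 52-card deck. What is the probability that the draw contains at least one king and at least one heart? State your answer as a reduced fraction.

33/260

There are C(52,3) = 22100 possible draws.
By inclusion-exclusion on the complements, draws missing all kings or all hearts: C(48,3) + C(39,3) − C(36,3) = 17296 + 9139 − 7140 = 19295.
So draws with at least one of each: 22100 − 19295 = 2805, probability 2805/22100 = 33/260.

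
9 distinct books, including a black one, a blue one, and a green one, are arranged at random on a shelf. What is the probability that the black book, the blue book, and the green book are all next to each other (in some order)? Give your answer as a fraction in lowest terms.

There are 9! = 362880 arrangements.
Treat the three as one block: 7! placements × 3! orders within the block = 5040·6 = 30240.
Probability = 30240/362880 = 1/12.

1/12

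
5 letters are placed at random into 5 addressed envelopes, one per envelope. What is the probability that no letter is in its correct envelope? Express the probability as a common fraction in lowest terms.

11/30

There are 5! = 120 assignments.
By inclusion-exclusion, assignments with no fixed points: C(5,0)·5! − C(5,1)·4! + C(5,2)·3! − C(5,3)·2! + C(5,4)·1! − C(5,5)·0! = 44.
Probability = 44/120 = 11/30.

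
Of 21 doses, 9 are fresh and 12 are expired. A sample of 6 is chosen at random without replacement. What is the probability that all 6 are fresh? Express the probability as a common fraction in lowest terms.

1/646

There are C(21,6) = 54264 possible selections.
Selections with all fresh: C(9,6) = 84.
Probability = 84/54264 = 1/646.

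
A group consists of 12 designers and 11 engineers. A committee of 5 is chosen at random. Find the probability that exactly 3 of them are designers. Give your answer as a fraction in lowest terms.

1100/3059

Total number of selections: C(23,5) = 33649.
Selections with exactly 3 designers: choose 3 of the 12 designers and 2 of the 11 engineers, C(12,3)·C(11,2) = 220·55 = 12100.
Probability = 12100/33649 = 1100/3059.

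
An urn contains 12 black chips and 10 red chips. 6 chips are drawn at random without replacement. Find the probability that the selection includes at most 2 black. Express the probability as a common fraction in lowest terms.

74/323

There are C(22,6) = 74613 ways to choose the 6.
Favorable selections (at most 2 black): C(12,0)·C(10,6) + C(12,1)·C(10,5) + C(12,2)·C(10,4) = 210 + 3024 + 13860 = 17094.
Probability = 17094/74613 = 74/323.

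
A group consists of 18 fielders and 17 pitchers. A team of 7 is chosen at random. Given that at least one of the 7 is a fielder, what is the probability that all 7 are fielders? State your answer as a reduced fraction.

Work in counts. Selections with at least one fielder: C(35,7) − C(17,7) = 6724520 − 19448 = 6705072.
Of those, selections where all 7 are fielders: C(18,7) = 31824.
Conditional probability = 31824/6705072 = 13/2739.

13/2739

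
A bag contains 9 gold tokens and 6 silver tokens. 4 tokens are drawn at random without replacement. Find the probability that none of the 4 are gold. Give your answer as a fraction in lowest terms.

1/91

There are C(15,4) = 1365 possible selections.
Selections with no gold (all silver): C(6,4) = 15.
Probability = 15/1365 = 1/91.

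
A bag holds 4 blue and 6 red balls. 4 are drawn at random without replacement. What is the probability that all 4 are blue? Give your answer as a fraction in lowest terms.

There are C(10,4) = 210 possible selections.
Selections with all blue: C(4,4) = 1.
Probability = 1/210.

1/210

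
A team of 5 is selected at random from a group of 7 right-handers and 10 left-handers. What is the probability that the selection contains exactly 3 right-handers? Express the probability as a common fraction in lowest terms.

There are C(17,5) = 6188 ways to choose 5 from 17.
Selections with exactly 3 right-handers: choose 3 of the 7 right-handers and 2 of the 10 left-handers, C(7,3)·C(10,2) = 35·45 = 1575.
Probability = 1575/6188 = 225/884.

225/884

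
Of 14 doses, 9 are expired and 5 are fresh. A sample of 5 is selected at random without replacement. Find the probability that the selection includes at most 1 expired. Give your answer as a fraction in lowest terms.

Total selections: C(14,5) = 2002.
Favorable selections (at most 1 expired): C(9,0)·C(5,5) + C(9,1)·C(5,4) = 1 + 45 = 46.
Probability = 46/2002 = 23/1001.

23/1001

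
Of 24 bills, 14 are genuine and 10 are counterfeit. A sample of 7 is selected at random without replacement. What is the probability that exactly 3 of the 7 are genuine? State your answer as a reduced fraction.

There are C(24,7) = 346104 ways to choose 7 from 24.
Selections with exactly 3 genuine: choose 3 of the 14 genuine and 4 of the 10 counterfeit, C(14,3)·C(10,4) = 364·210 = 76440.
Probability = 76440/346104 = 3185/14421.

3185/14421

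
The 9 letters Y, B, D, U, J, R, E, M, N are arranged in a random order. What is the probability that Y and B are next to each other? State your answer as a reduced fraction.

There are 9! = 362880 arrangements.
Treat Y and B as a block: 8! arrangements of the blocks × 2 orders within the block = 2·40320 = 80640.
Probability = 80640/362880 = 2/9.

2/9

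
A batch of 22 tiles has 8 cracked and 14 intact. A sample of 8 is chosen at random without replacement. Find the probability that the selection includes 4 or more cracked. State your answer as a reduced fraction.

1693/5814

There are C(22,8) = 319770 ways to choose the 8.
Count the complement (fewer than 4 cracked): C(8,0)·C(14,8) + C(8,1)·C(14,7) + C(8,2)·C(14,6) + C(8,3)·C(14,5) = 3003 + 27456 + 84084 + 112112 = 226655.
Probability = 1 − 226655/319770 = 93115/319770 = 1693/5814.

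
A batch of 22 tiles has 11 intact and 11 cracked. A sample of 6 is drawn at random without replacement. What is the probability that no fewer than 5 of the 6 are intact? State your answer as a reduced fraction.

24/323

There are C(22,6) = 74613 ways to choose the 6.
Favorable selections (no fewer than 5 intact): C(11,5)·C(11,1) + C(11,6)·C(11,0) = 5082 + 462 = 5544.
Probability = 5544/74613 = 24/323.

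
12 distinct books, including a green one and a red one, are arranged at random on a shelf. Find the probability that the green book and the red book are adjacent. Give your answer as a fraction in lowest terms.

1/6

There are 12! = 479001600 arrangements.
Treat the green book and the red book as a block: 11! arrangements of the blocks × 2 orders within the block = 2·39916800 = 79833600.
Probability = 79833600/479001600 = 1/6.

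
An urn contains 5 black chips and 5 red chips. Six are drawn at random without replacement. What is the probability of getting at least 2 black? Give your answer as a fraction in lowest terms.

41/42

Total selections: C(10,6) = 210.
The complement is exactly 1 black: C(5,1)·C(5,5) = 5.
Probability = 1 − 5/210 = 205/210 = 41/42.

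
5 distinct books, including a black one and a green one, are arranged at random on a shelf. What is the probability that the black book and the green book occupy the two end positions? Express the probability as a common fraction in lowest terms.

1/10

There are 5! = 120 arrangements.
Place the black book and the green book at the ends in 2 ways, arrange the remaining 3 in 3! = 6 ways: 2·6 = 12.
Probability = 12/120 = 1/10.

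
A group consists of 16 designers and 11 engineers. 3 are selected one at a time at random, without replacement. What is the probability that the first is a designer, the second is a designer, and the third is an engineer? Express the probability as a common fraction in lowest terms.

88/585

Multiply the conditional probabilities at each draw: 16/27 · 15/26 · 11/25 = 2640/17550 = 88/585.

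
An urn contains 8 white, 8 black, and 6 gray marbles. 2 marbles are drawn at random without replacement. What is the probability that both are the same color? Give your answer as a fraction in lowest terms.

71/231

There are C(22,2) = 231 ways to draw 2 marbles.
All same color: C(8,2) + C(8,2) + C(6,2) = 28 + 28 + 15 = 71.
Probability = 71/231.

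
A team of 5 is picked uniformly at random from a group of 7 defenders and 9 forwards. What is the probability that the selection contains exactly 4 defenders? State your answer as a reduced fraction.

15/208

The sample space is all 5-subsets of the 16: C(16,5) = 4368.
Selections with exactly 4 defenders: choose 4 of the 7 defenders and 1 of the 9 forwards, C(7,4)·C(9,1) = 35·9 = 315.
Probability = 315/4368 = 15/208.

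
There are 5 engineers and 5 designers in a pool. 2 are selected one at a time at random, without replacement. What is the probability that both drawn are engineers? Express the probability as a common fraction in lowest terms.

Multiply the conditional probabilities at each draw: 5/10 · 4/9 = 20/90 = 2/9.

2/9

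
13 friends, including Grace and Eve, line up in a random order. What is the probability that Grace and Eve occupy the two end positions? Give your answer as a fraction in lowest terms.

There are 13! = 6227020800 arrangements.
Place Grace and Eve at the ends in 2 ways, arrange the remaining 11 in 11! = 39916800 ways: 2·39916800 = 79833600.
Probability = 79833600/6227020800 = 1/78.

1/78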